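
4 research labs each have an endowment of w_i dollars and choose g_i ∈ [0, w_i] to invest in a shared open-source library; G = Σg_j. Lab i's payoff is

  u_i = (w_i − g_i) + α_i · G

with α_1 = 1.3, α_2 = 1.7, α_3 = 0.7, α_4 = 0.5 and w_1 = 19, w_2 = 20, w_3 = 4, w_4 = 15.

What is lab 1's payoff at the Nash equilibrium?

50.7

∂u_i/∂g_i = α_i − 1, so lab i contributes w_i if α_i > 1, else 0.
α_i > 1 for i ∈ {1, 2}; NE contributions (19, 20, 0, 0), G = 39.
u_1 = (19 − 19) + 1.3·39 = 50.7.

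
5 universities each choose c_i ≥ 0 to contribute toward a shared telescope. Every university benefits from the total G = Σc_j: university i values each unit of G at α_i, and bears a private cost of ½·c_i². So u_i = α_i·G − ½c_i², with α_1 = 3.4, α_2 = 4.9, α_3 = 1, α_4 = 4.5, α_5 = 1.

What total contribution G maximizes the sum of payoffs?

Planner FOC: ∂(Σu_j)/∂c_i = (Σα_j) − c_i = 0, so c_i^SO = Σα_j = 14.8 for every i; G^SO = 74.

74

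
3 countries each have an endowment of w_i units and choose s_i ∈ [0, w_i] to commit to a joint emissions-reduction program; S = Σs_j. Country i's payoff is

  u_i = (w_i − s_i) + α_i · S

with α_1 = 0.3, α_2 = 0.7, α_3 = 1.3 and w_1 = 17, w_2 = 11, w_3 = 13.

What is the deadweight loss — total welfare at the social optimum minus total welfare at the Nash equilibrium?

∂u_i/∂s_i = α_i − 1, so country i contributes w_i if α_i > 1, else 0.
α_i > 1 for i ∈ {3}; NE contributions (0, 0, 13), S = 13.
W^NE = Σw_i − S^NE + (Σα_i)·S^NE = 41 + 1.3·13 = 57.9.
Planner: ∂(Σu_j)/∂s_i = Σα_j − 1 = 1.3 > 0, so everyone contributes w_i; S^SO = 41, W^SO = 41 + 1.3·41 = 94.3.
Deadweight loss = 36.4.

36.4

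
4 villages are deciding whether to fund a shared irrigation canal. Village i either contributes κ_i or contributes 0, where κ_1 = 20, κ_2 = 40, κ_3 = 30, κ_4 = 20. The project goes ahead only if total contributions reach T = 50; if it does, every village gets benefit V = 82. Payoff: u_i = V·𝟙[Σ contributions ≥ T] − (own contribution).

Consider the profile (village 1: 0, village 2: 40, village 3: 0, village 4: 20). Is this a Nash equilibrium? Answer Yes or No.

Total = 60 ≥ 50: provided.
Village 1 (pledges 0, payoff 82): pledging 20 → total 80, payoff 62. No gain.
Village 2 (pledges 40, payoff 42): dropping to 0 → total 20, payoff 0. No gain.
Village 3 (pledges 0, payoff 82): pledging 30 → total 90, payoff 52. No gain.
Village 4 (pledges 20, payoff 62): dropping to 0 → total 40, payoff 0. No gain.

Yes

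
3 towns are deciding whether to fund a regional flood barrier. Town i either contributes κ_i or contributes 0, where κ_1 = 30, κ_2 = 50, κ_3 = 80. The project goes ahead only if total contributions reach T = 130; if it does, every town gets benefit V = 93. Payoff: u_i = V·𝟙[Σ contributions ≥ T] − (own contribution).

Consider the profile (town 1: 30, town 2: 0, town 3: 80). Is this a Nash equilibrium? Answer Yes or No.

No

Total = 110 < 130: not provided.
Town 1 (pledges 30, payoff -30): dropping to 0 → total 80, payoff 0. Profitable deviation.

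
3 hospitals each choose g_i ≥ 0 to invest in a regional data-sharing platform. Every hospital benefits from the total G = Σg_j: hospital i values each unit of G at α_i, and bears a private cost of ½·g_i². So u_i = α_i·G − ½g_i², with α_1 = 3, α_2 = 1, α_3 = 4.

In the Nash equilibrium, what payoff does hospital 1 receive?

Hospital i's FOC: ∂u_i/∂g_i = α_i − g_i = 0, so g_i* = α_i.
NE contributions = (3, 1, 4); G = 8.
u_1 = α_1·G − ½·(g_1)² = 3·8 − ½·3² = 19.5.

19.5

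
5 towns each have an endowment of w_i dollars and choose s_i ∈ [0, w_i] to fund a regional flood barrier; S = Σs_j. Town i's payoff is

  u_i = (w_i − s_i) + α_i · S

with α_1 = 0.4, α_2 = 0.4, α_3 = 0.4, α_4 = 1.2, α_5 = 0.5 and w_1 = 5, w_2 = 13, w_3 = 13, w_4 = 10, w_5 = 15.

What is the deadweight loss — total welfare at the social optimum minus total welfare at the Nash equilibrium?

87.4

∂u_i/∂s_i = α_i − 1, so town i contributes w_i if α_i > 1, else 0.
α_i > 1 for i ∈ {4}; NE contributions (0, 0, 0, 10, 0), S = 10.
W^NE = Σw_i − S^NE + (Σα_i)·S^NE = 56 + 1.9·10 = 75.
Planner: ∂(Σu_j)/∂s_i = Σα_j − 1 = 1.9 > 0, so everyone contributes w_i; S^SO = 56, W^SO = 56 + 1.9·56 = 162.4.
Deadweight loss = 87.4.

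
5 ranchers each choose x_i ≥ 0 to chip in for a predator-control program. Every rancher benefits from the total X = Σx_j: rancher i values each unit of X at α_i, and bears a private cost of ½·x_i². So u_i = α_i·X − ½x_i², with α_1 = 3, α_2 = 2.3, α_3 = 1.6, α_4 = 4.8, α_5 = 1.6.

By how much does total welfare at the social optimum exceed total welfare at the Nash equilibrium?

Rancher i's FOC: ∂u_i/∂x_i = α_i − x_i = 0, so x_i* = α_i.
NE contributions = (3, 2.3, 1.6, 4.8, 1.6); X = 13.3.
W^NE = (Σα)·X − ½Σα_i² = 13.3² − ½·42.45 = 155.665.
Planner sets x_i = Σα_j = 13.3 for every i, so X^SO = 5·13.3 = 66.5.
W^SO = (Σα)·X^SO − ½·5·(Σα)² = (5/2)·13.3² = 442.225.
Deadweight loss = W^SO − W^NE = 286.56.

286.56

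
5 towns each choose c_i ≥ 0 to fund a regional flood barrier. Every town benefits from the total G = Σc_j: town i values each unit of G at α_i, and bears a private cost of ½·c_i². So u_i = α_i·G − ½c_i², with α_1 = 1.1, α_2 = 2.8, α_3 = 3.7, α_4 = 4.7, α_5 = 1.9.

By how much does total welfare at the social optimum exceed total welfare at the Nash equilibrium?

326.68

Town i's FOC: ∂u_i/∂c_i = α_i − c_i = 0, so c_i* = α_i.
NE contributions = (1.1, 2.8, 3.7, 4.7, 1.9); G = 14.2.
W^NE = (Σα)·G − ½Σα_i² = 14.2² − ½·48.44 = 177.42.
Planner sets c_i = Σα_j = 14.2 for every i, so G^SO = 5·14.2 = 71.
W^SO = (Σα)·G^SO − ½·5·(Σα)² = (5/2)·14.2² = 504.1.
Deadweight loss = W^SO − W^NE = 326.68.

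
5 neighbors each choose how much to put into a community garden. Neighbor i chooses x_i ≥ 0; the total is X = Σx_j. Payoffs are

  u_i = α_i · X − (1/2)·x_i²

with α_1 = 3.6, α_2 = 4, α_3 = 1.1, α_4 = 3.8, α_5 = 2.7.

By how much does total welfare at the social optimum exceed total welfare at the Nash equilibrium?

372.51

Neighbor i's FOC: ∂u_i/∂x_i = α_i − x_i = 0, so x_i* = α_i.
NE contributions = (3.6, 4, 1.1, 3.8, 2.7); X = 15.2.
W^NE = (Σα)·X − ½Σα_i² = 15.2² − ½·51.9 = 205.09.
Planner sets x_i = Σα_j = 15.2 for every i, so X^SO = 5·15.2 = 76.
W^SO = (Σα)·X^SO − ½·5·(Σα)² = (5/2)·15.2² = 577.6.
Deadweight loss = W^SO − W^NE = 372.51.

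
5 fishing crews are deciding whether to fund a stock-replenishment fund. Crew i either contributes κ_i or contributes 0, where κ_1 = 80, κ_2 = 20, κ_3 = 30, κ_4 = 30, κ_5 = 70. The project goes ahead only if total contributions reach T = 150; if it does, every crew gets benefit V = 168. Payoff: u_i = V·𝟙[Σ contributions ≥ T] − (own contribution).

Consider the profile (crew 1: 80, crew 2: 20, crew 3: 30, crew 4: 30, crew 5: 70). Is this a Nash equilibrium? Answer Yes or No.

No

Total = 230 ≥ 150: provided.
Crew 1 (pledges 80, payoff 88): dropping to 0 → total 150, payoff 168. Profitable deviation.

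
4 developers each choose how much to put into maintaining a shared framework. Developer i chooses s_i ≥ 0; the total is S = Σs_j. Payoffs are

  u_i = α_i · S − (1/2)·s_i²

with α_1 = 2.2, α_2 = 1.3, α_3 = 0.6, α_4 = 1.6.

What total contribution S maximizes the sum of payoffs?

Planner FOC: ∂(Σu_j)/∂s_i = (Σα_j) − s_i = 0, so s_i^SO = Σα_j = 5.7 for every i; S^SO = 22.8.

22.8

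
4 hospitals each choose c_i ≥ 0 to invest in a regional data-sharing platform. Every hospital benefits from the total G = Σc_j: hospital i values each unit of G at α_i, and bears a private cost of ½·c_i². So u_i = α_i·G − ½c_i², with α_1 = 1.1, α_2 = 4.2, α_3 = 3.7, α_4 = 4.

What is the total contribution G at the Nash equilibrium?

13

Hospital i's FOC: ∂u_i/∂c_i = α_i − c_i = 0, so c_i* = α_i.
NE contributions = (1.1, 4.2, 3.7, 4); G = 13.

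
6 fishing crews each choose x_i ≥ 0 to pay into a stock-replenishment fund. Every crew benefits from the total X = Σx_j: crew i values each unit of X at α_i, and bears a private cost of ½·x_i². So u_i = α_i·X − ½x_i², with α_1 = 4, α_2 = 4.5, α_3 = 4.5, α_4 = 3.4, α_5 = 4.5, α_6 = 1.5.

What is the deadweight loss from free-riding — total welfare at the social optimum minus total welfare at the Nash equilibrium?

1048.8

Crew i's FOC: ∂u_i/∂x_i = α_i − x_i = 0, so x_i* = α_i.
NE contributions = (4, 4.5, 4.5, 3.4, 4.5, 1.5); X = 22.4.
W^NE = (Σα)·X − ½Σα_i² = 22.4² − ½·90.56 = 456.48.
Planner sets x_i = Σα_j = 22.4 for every i, so X^SO = 6·22.4 = 134.4.
W^SO = (Σα)·X^SO − ½·6·(Σα)² = (6/2)·22.4² = 1505.28.
Deadweight loss = W^SO − W^NE = 1048.8.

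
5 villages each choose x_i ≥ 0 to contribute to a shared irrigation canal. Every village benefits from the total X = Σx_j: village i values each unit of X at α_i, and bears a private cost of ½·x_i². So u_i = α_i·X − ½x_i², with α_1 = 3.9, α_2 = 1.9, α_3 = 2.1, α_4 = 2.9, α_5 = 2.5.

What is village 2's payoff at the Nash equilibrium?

Village i's FOC: ∂u_i/∂x_i = α_i − x_i = 0, so x_i* = α_i.
NE contributions = (3.9, 1.9, 2.1, 2.9, 2.5); X = 13.3.
u_2 = α_2·X − ½·(x_2)² = 1.9·13.3 − ½·1.9² = 23.465.

23.465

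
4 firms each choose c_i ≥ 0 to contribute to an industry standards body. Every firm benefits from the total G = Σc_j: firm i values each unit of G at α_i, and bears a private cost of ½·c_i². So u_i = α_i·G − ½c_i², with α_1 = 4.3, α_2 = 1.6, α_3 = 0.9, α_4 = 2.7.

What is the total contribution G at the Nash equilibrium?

9.5

Firm i's FOC: ∂u_i/∂c_i = α_i − c_i = 0, so c_i* = α_i.
NE contributions = (4.3, 1.6, 0.9, 2.7); G = 9.5.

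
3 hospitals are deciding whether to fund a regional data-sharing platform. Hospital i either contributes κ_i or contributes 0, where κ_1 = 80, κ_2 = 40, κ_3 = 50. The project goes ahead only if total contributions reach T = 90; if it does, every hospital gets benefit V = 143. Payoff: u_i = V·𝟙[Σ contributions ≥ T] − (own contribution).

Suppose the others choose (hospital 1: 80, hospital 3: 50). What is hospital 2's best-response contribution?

0

Others' total = 130 ≥ 90; contributing adds cost 40 for no extra benefit.
Best response: 0.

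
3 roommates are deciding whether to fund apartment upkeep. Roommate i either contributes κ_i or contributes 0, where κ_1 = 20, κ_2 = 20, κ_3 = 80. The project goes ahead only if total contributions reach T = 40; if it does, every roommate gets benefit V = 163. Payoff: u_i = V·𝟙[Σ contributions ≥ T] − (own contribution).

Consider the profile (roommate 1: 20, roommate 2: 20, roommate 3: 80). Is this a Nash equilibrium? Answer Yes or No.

Total = 120 ≥ 40: provided.
Roommate 1 (pledges 20, payoff 143): dropping to 0 → total 100, payoff 163. Profitable deviation.

No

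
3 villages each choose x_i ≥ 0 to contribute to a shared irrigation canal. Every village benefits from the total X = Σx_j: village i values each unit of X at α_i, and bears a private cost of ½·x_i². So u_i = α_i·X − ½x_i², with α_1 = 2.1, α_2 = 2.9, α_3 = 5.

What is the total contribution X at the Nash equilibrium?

Village i's FOC: ∂u_i/∂x_i = α_i − x_i = 0, so x_i* = α_i.
NE contributions = (2.1, 2.9, 5); X = 10.

10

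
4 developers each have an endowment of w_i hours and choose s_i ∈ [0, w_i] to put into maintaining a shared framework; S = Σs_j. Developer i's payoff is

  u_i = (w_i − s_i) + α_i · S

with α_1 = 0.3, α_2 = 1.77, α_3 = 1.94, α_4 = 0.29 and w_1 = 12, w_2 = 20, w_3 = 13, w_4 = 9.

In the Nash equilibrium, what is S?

∂u_i/∂s_i = α_i − 1, so developer i contributes w_i if α_i > 1, else 0.
α_i > 1 for i ∈ {2, 3}; NE contributions (0, 20, 13, 0), S = 33.

33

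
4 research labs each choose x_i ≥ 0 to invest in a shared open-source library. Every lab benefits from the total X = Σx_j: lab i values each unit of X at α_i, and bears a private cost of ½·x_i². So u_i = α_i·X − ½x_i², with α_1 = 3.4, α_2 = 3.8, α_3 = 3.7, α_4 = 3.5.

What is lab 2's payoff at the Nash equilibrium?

47.5

Lab i's FOC: ∂u_i/∂x_i = α_i − x_i = 0, so x_i* = α_i.
NE contributions = (3.4, 3.8, 3.7, 3.5); X = 14.4.
u_2 = α_2·X − ½·(x_2)² = 3.8·14.4 − ½·3.8² = 47.5.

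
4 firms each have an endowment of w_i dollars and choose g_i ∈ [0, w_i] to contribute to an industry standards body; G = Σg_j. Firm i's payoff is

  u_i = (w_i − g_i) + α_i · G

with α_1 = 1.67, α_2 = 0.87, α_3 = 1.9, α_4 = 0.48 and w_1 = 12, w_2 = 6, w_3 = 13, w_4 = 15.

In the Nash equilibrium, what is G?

25

∂u_i/∂g_i = α_i − 1, so firm i contributes w_i if α_i > 1, else 0.
α_i > 1 for i ∈ {1, 3}; NE contributions (12, 0, 13, 0), G = 25.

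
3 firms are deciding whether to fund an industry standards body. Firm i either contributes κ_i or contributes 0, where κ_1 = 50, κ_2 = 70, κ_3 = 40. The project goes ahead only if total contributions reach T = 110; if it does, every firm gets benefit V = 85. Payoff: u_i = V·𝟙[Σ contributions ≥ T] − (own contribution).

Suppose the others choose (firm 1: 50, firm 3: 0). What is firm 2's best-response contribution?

70

Others' total = 50. Contributing 70 brings total to 120 ≥ 110: gain V − κ_2 = 15.
Best response: 70.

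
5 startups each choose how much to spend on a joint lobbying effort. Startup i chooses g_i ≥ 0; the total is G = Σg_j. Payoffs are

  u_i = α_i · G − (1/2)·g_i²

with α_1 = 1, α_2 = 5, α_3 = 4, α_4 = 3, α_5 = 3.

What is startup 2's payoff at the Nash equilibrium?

Startup i's FOC: ∂u_i/∂g_i = α_i − g_i = 0, so g_i* = α_i.
NE contributions = (1, 5, 4, 3, 3); G = 16.
u_2 = α_2·G − ½·(g_2)² = 5·16 − ½·5² = 67.5.

67.5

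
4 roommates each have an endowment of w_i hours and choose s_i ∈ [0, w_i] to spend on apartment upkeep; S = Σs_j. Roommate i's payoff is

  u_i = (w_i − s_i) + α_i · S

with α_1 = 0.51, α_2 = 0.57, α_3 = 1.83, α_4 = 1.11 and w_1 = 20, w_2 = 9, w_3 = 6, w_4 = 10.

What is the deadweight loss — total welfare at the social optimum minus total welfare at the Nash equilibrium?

87.58

∂u_i/∂s_i = α_i − 1, so roommate i contributes w_i if α_i > 1, else 0.
α_i > 1 for i ∈ {3, 4}; NE contributions (0, 0, 6, 10), S = 16.
W^NE = Σw_i − S^NE + (Σα_i)·S^NE = 45 + 3.02·16 = 93.32.
Planner: ∂(Σu_j)/∂s_i = Σα_j − 1 = 3.02 > 0, so everyone contributes w_i; S^SO = 45, W^SO = 45 + 3.02·45 = 180.9.
Deadweight loss = 87.58.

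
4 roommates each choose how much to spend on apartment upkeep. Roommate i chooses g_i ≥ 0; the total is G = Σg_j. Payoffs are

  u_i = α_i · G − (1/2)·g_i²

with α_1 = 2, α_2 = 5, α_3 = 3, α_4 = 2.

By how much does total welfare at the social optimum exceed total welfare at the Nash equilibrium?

165

Roommate i's FOC: ∂u_i/∂g_i = α_i − g_i = 0, so g_i* = α_i.
NE contributions = (2, 5, 3, 2); G = 12.
W^NE = (Σα)·G − ½Σα_i² = 12² − ½·42 = 123.
Planner sets g_i = Σα_j = 12 for every i, so G^SO = 4·12 = 48.
W^SO = (Σα)·G^SO − ½·4·(Σα)² = (4/2)·12² = 288.
Deadweight loss = W^SO − W^NE = 165.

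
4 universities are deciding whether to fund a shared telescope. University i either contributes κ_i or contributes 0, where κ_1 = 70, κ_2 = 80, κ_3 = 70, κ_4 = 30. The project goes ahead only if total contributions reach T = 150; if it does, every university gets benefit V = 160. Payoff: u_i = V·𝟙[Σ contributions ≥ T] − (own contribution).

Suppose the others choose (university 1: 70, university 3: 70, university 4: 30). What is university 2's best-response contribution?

0

Others' total = 170 ≥ 150; contributing adds cost 80 for no extra benefit.
Best response: 0.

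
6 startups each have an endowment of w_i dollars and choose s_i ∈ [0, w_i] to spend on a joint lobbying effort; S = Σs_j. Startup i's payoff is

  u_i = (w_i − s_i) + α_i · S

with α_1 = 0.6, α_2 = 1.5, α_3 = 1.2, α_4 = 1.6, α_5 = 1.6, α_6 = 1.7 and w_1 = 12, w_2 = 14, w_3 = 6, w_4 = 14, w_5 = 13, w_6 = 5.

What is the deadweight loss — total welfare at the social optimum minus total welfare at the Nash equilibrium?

86.4

∂u_i/∂s_i = α_i − 1, so startup i contributes w_i if α_i > 1, else 0.
α_i > 1 for i ∈ {2, 3, 4, 5, 6}; NE contributions (0, 14, 6, 14, 13, 5), S = 52.
W^NE = Σw_i − S^NE + (Σα_i)·S^NE = 64 + 7.2·52 = 438.4.
Planner: ∂(Σu_j)/∂s_i = Σα_j − 1 = 7.2 > 0, so everyone contributes w_i; S^SO = 64, W^SO = 64 + 7.2·64 = 524.8.
Deadweight loss = 86.4.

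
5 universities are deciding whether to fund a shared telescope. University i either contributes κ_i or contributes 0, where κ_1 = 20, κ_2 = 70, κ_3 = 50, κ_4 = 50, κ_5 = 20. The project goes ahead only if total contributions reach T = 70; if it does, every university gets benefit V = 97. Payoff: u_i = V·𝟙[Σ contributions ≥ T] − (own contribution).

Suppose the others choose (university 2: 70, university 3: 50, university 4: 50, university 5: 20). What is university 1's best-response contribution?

0

Others' total = 190 ≥ 70; contributing adds cost 20 for no extra benefit.
Best response: 0.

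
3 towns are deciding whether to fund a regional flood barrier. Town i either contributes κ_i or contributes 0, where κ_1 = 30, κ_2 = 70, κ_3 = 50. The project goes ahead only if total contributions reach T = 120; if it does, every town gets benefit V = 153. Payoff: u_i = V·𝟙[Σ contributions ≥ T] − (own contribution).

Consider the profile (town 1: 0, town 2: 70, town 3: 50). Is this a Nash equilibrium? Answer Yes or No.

Yes

Total = 120 ≥ 120: provided.
Town 1 (pledges 0, payoff 153): pledging 30 → total 150, payoff 123. No gain.
Town 2 (pledges 70, payoff 83): dropping to 0 → total 50, payoff 0. No gain.
Town 3 (pledges 50, payoff 103): dropping to 0 → total 70, payoff 0. No gain.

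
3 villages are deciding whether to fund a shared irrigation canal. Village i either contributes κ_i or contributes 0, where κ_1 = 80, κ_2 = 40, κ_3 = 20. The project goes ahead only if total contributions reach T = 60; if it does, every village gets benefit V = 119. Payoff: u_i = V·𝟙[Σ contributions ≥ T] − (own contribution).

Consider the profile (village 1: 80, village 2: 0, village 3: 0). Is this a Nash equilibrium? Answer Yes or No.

Total = 80 ≥ 60: provided.
Village 1 (pledges 80, payoff 39): dropping to 0 → total 0, payoff 0. No gain.
Village 2 (pledges 0, payoff 119): pledging 40 → total 120, payoff 79. No gain.
Village 3 (pledges 0, payoff 119): pledging 20 → total 100, payoff 99. No gain.

Yes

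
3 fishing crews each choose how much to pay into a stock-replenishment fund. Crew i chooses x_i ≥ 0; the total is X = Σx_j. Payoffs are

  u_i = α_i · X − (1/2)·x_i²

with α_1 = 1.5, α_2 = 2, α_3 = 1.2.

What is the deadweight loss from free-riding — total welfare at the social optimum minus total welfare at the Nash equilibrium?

Crew i's FOC: ∂u_i/∂x_i = α_i − x_i = 0, so x_i* = α_i.
NE contributions = (1.5, 2, 1.2); X = 4.7.
W^NE = (Σα)·X − ½Σα_i² = 4.7² − ½·7.69 = 18.245.
Planner sets x_i = Σα_j = 4.7 for every i, so X^SO = 3·4.7 = 14.1.
W^SO = (Σα)·X^SO − ½·3·(Σα)² = (3/2)·4.7² = 33.135.
Deadweight loss = W^SO − W^NE = 14.89.

14.89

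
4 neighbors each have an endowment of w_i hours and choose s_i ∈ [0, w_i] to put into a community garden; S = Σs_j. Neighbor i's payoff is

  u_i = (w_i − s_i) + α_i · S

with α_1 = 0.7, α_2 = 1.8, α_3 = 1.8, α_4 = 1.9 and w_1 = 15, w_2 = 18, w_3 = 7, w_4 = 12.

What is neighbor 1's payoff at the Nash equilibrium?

40.9

∂u_i/∂s_i = α_i − 1, so neighbor i contributes w_i if α_i > 1, else 0.
α_i > 1 for i ∈ {2, 3, 4}; NE contributions (0, 18, 7, 12), S = 37.
u_1 = (15 − 0) + 0.7·37 = 40.9.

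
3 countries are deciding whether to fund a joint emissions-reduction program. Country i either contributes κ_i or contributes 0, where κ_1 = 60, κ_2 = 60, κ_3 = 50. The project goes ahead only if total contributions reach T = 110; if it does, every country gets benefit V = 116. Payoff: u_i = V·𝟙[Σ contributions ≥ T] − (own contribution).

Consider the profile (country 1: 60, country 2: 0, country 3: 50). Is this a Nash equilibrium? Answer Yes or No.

Yes

Total = 110 ≥ 110: provided.
Country 1 (pledges 60, payoff 56): dropping to 0 → total 50, payoff 0. No gain.
Country 2 (pledges 0, payoff 116): pledging 60 → total 170, payoff 56. No gain.
Country 3 (pledges 50, payoff 66): dropping to 0 → total 60, payoff 0. No gain.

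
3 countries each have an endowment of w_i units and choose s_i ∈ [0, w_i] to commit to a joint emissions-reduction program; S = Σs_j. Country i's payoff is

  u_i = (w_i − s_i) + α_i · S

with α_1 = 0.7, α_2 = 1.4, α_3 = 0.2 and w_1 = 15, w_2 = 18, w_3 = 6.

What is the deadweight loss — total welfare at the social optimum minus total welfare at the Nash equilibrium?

27.3

∂u_i/∂s_i = α_i − 1, so country i contributes w_i if α_i > 1, else 0.
α_i > 1 for i ∈ {2}; NE contributions (0, 18, 0), S = 18.
W^NE = Σw_i − S^NE + (Σα_i)·S^NE = 39 + 1.3·18 = 62.4.
Planner: ∂(Σu_j)/∂s_i = Σα_j − 1 = 1.3 > 0, so everyone contributes w_i; S^SO = 39, W^SO = 39 + 1.3·39 = 89.7.
Deadweight loss = 27.3.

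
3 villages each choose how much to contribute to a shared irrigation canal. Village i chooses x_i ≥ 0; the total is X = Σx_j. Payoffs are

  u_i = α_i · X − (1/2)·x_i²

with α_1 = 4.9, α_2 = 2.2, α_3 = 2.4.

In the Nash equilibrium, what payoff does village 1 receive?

Village i's FOC: ∂u_i/∂x_i = α_i − x_i = 0, so x_i* = α_i.
NE contributions = (4.9, 2.2, 2.4); X = 9.5.
u_1 = α_1·X − ½·(x_1)² = 4.9·9.5 − ½·4.9² = 34.545.

34.545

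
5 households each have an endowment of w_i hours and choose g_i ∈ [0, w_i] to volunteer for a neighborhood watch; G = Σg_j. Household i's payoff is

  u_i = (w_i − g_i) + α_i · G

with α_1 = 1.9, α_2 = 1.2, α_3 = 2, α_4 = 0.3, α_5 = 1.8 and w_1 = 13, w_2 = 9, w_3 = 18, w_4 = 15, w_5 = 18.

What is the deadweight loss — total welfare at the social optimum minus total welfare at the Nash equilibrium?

93

∂u_i/∂g_i = α_i − 1, so household i contributes w_i if α_i > 1, else 0.
α_i > 1 for i ∈ {1, 2, 3, 5}; NE contributions (13, 9, 18, 0, 18), G = 58.
W^NE = Σw_i − G^NE + (Σα_i)·G^NE = 73 + 6.2·58 = 432.6.
Planner: ∂(Σu_j)/∂g_i = Σα_j − 1 = 6.2 > 0, so everyone contributes w_i; G^SO = 73, W^SO = 73 + 6.2·73 = 525.6.
Deadweight loss = 93.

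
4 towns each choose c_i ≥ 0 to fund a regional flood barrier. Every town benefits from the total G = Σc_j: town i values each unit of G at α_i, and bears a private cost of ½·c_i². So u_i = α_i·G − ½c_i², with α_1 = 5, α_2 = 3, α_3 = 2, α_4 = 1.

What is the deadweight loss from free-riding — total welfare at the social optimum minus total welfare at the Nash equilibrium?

Town i's FOC: ∂u_i/∂c_i = α_i − c_i = 0, so c_i* = α_i.
NE contributions = (5, 3, 2, 1); G = 11.
W^NE = (Σα)·G − ½Σα_i² = 11² − ½·39 = 101.5.
Planner sets c_i = Σα_j = 11 for every i, so G^SO = 4·11 = 44.
W^SO = (Σα)·G^SO − ½·4·(Σα)² = (4/2)·11² = 242.
Deadweight loss = W^SO − W^NE = 140.5.

140.5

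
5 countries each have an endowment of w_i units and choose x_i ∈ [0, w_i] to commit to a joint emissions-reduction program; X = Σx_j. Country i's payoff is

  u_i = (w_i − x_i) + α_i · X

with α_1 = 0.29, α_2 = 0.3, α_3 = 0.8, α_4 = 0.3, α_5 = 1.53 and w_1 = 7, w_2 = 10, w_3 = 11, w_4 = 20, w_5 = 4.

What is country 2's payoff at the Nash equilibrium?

∂u_i/∂x_i = α_i − 1, so country i contributes w_i if α_i > 1, else 0.
α_i > 1 for i ∈ {5}; NE contributions (0, 0, 0, 0, 4), X = 4.
u_2 = (10 − 0) + 0.3·4 = 11.2.

11.2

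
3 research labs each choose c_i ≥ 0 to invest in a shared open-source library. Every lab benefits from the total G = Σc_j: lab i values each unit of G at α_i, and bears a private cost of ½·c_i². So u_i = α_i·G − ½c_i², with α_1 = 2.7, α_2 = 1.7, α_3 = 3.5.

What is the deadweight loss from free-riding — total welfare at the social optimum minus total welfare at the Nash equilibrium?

Lab i's FOC: ∂u_i/∂c_i = α_i − c_i = 0, so c_i* = α_i.
NE contributions = (2.7, 1.7, 3.5); G = 7.9.
W^NE = (Σα)·G − ½Σα_i² = 7.9² − ½·22.43 = 51.195.
Planner sets c_i = Σα_j = 7.9 for every i, so G^SO = 3·7.9 = 23.7.
W^SO = (Σα)·G^SO − ½·3·(Σα)² = (3/2)·7.9² = 93.615.
Deadweight loss = W^SO − W^NE = 42.42.

42.42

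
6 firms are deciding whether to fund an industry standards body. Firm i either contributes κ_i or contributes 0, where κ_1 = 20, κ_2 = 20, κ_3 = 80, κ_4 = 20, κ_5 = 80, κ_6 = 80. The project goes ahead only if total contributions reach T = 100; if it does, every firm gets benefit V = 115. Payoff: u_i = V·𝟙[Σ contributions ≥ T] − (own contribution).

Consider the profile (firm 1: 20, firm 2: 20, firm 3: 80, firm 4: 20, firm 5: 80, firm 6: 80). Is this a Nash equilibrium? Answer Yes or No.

Total = 300 ≥ 100: provided.
Firm 1 (pledges 20, payoff 95): dropping to 0 → total 280, payoff 115. Profitable deviation.

No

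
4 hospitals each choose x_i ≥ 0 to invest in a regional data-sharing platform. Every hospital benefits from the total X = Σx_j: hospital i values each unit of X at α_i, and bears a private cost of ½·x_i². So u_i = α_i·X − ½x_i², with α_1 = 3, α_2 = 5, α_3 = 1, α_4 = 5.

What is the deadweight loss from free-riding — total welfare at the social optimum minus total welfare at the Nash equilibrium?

226

Hospital i's FOC: ∂u_i/∂x_i = α_i − x_i = 0, so x_i* = α_i.
NE contributions = (3, 5, 1, 5); X = 14.
W^NE = (Σα)·X − ½Σα_i² = 14² − ½·60 = 166.
Planner sets x_i = Σα_j = 14 for every i, so X^SO = 4·14 = 56.
W^SO = (Σα)·X^SO − ½·4·(Σα)² = (4/2)·14² = 392.
Deadweight loss = W^SO − W^NE = 226.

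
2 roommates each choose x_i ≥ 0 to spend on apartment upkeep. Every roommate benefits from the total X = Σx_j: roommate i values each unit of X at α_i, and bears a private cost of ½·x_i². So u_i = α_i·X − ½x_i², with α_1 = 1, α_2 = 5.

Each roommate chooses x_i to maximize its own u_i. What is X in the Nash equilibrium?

Roommate i's FOC: ∂u_i/∂x_i = α_i − x_i = 0, so x_i* = α_i.
NE contributions = (1, 5); X = 6.

6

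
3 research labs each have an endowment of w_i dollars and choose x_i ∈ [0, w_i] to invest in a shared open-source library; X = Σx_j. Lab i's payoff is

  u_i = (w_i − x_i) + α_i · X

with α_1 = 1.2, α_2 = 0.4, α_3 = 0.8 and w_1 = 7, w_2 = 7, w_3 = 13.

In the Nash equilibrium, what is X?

7

∂u_i/∂x_i = α_i − 1, so lab i contributes w_i if α_i > 1, else 0.
α_i > 1 for i ∈ {1}; NE contributions (7, 0, 0), X = 7.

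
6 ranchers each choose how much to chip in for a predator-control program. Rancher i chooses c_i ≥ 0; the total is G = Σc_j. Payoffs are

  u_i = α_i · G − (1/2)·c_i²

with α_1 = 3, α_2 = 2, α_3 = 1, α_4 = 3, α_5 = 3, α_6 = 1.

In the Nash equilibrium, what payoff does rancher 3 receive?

Rancher i's FOC: ∂u_i/∂c_i = α_i − c_i = 0, so c_i* = α_i.
NE contributions = (3, 2, 1, 3, 3, 1); G = 13.
u_3 = α_3·G − ½·(c_3)² = 1·13 − ½·1² = 12.5.

12.5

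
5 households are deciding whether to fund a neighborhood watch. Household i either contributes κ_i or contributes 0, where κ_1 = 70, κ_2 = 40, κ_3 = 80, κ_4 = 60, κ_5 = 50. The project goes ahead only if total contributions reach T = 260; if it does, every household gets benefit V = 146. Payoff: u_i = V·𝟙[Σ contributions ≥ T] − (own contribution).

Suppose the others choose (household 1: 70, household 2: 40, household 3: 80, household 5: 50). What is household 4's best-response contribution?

60

Others' total = 240. Contributing 60 brings total to 300 ≥ 260: gain V − κ_4 = 86.
Best response: 60.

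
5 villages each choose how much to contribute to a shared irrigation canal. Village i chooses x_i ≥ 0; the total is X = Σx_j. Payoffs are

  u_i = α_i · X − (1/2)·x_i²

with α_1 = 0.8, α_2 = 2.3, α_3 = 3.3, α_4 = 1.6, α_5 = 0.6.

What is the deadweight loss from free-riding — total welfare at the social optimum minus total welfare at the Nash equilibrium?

120.81

Village i's FOC: ∂u_i/∂x_i = α_i − x_i = 0, so x_i* = α_i.
NE contributions = (0.8, 2.3, 3.3, 1.6, 0.6); X = 8.6.
W^NE = (Σα)·X − ½Σα_i² = 8.6² − ½·19.74 = 64.09.
Planner sets x_i = Σα_j = 8.6 for every i, so X^SO = 5·8.6 = 43.
W^SO = (Σα)·X^SO − ½·5·(Σα)² = (5/2)·8.6² = 184.9.
Deadweight loss = W^SO − W^NE = 120.81.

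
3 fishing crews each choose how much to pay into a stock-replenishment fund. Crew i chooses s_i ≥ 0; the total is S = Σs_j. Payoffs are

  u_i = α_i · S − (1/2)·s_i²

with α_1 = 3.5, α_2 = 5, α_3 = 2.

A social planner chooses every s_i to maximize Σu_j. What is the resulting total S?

31.5

Planner FOC: ∂(Σu_j)/∂s_i = (Σα_j) − s_i = 0, so s_i^SO = Σα_j = 10.5 for every i; S^SO = 31.5.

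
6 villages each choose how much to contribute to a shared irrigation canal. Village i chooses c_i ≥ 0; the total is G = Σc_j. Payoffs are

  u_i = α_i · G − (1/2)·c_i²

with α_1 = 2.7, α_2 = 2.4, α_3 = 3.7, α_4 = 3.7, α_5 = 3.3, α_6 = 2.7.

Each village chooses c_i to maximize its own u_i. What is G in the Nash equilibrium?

18.5

Village i's FOC: ∂u_i/∂c_i = α_i − c_i = 0, so c_i* = α_i.
NE contributions = (2.7, 2.4, 3.7, 3.7, 3.3, 2.7); G = 18.5.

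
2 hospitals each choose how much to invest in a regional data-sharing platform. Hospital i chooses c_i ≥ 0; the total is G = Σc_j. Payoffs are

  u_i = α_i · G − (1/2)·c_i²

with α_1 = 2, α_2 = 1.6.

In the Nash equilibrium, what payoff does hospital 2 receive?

Hospital i's FOC: ∂u_i/∂c_i = α_i − c_i = 0, so c_i* = α_i.
NE contributions = (2, 1.6); G = 3.6.
u_2 = α_2·G − ½·(c_2)² = 1.6·3.6 − ½·1.6² = 4.48.

4.48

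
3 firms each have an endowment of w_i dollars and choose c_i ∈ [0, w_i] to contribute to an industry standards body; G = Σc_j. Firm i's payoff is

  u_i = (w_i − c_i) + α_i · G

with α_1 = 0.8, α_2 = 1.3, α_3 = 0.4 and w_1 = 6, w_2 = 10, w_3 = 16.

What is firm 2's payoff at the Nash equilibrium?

13

∂u_i/∂c_i = α_i − 1, so firm i contributes w_i if α_i > 1, else 0.
α_i > 1 for i ∈ {2}; NE contributions (0, 10, 0), G = 10.
u_2 = (10 − 10) + 1.3·10 = 13.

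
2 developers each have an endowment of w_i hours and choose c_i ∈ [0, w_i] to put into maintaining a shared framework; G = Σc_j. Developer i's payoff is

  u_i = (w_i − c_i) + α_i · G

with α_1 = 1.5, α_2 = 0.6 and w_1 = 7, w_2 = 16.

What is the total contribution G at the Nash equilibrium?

7

∂u_i/∂c_i = α_i − 1, so developer i contributes w_i if α_i > 1, else 0.
α_i > 1 for i ∈ {1}; NE contributions (7, 0), G = 7.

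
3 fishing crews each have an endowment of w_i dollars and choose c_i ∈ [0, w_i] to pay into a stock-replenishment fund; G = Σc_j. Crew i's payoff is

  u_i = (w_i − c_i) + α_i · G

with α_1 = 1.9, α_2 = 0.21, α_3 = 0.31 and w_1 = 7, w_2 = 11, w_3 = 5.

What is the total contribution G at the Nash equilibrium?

∂u_i/∂c_i = α_i − 1, so crew i contributes w_i if α_i > 1, else 0.
α_i > 1 for i ∈ {1}; NE contributions (7, 0, 0), G = 7.

7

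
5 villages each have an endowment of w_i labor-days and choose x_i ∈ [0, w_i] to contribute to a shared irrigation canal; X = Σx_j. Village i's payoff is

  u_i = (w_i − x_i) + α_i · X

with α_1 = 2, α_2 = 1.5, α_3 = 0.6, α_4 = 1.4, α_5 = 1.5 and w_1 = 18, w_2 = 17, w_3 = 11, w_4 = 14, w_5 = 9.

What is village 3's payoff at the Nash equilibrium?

45.8

∂u_i/∂x_i = α_i − 1, so village i contributes w_i if α_i > 1, else 0.
α_i > 1 for i ∈ {1, 2, 4, 5}; NE contributions (18, 17, 0, 14, 9), X = 58.
u_3 = (11 − 0) + 0.6·58 = 45.8.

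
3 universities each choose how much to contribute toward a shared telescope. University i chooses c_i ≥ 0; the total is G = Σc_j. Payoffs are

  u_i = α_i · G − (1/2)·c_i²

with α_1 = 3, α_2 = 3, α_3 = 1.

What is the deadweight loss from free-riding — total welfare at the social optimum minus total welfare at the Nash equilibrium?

34

University i's FOC: ∂u_i/∂c_i = α_i − c_i = 0, so c_i* = α_i.
NE contributions = (3, 3, 1); G = 7.
W^NE = (Σα)·G − ½Σα_i² = 7² − ½·19 = 39.5.
Planner sets c_i = Σα_j = 7 for every i, so G^SO = 3·7 = 21.
W^SO = (Σα)·G^SO − ½·3·(Σα)² = (3/2)·7² = 73.5.
Deadweight loss = W^SO − W^NE = 34.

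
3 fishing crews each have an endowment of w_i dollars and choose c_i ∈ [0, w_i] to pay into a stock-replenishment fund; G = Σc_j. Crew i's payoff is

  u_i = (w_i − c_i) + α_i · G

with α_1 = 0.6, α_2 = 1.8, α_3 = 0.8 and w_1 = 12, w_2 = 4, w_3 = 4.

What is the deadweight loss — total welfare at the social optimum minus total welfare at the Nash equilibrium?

35.2

∂u_i/∂c_i = α_i − 1, so crew i contributes w_i if α_i > 1, else 0.
α_i > 1 for i ∈ {2}; NE contributions (0, 4, 0), G = 4.
W^NE = Σw_i − G^NE + (Σα_i)·G^NE = 20 + 2.2·4 = 28.8.
Planner: ∂(Σu_j)/∂c_i = Σα_j − 1 = 2.2 > 0, so everyone contributes w_i; G^SO = 20, W^SO = 20 + 2.2·20 = 64.
Deadweight loss = 35.2.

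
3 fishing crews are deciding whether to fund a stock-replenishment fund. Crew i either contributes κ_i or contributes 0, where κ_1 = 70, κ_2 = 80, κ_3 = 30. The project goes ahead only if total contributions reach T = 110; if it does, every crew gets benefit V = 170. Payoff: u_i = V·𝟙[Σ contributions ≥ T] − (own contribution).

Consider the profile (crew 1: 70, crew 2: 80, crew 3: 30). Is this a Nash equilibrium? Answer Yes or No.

Total = 180 ≥ 110: provided.
Crew 1 (pledges 70, payoff 100): dropping to 0 → total 110, payoff 170. Profitable deviation.

No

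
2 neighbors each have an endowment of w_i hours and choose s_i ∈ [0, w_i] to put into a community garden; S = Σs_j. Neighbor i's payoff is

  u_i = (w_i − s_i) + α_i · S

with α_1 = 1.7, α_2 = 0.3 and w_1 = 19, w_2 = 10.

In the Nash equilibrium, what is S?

19

∂u_i/∂s_i = α_i − 1, so neighbor i contributes w_i if α_i > 1, else 0.
α_i > 1 for i ∈ {1}; NE contributions (19, 0), S = 19.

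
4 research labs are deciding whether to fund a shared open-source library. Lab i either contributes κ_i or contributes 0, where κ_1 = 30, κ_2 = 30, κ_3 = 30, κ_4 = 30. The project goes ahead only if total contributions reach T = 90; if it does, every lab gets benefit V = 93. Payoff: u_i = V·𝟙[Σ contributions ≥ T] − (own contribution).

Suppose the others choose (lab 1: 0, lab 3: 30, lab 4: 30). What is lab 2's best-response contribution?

Others' total = 60. Contributing 30 brings total to 90 ≥ 90: gain V − κ_2 = 63.
Best response: 30.

30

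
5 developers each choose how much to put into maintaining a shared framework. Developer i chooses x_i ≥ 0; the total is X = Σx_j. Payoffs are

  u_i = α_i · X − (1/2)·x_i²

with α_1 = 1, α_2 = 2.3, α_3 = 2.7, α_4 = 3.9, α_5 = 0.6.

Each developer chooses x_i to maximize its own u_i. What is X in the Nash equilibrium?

10.5

Developer i's FOC: ∂u_i/∂x_i = α_i − x_i = 0, so x_i* = α_i.
NE contributions = (1, 2.3, 2.7, 3.9, 0.6); X = 10.5.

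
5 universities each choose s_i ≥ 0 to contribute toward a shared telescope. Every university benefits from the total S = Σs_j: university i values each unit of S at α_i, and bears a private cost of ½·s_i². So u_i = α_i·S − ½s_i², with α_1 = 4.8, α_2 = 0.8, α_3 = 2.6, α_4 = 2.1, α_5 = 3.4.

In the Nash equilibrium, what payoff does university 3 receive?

University i's FOC: ∂u_i/∂s_i = α_i − s_i = 0, so s_i* = α_i.
NE contributions = (4.8, 0.8, 2.6, 2.1, 3.4); S = 13.7.
u_3 = α_3·S − ½·(s_3)² = 2.6·13.7 − ½·2.6² = 32.24.

32.24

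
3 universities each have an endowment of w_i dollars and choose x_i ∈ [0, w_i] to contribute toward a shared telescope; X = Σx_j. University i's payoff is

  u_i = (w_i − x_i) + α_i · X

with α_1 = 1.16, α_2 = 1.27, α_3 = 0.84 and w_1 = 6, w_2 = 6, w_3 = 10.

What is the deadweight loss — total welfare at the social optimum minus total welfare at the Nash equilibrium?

∂u_i/∂x_i = α_i − 1, so university i contributes w_i if α_i > 1, else 0.
α_i > 1 for i ∈ {1, 2}; NE contributions (6, 6, 0), X = 12.
W^NE = Σw_i − X^NE + (Σα_i)·X^NE = 22 + 2.27·12 = 49.24.
Planner: ∂(Σu_j)/∂x_i = Σα_j − 1 = 2.27 > 0, so everyone contributes w_i; X^SO = 22, W^SO = 22 + 2.27·22 = 71.94.
Deadweight loss = 22.7.

22.7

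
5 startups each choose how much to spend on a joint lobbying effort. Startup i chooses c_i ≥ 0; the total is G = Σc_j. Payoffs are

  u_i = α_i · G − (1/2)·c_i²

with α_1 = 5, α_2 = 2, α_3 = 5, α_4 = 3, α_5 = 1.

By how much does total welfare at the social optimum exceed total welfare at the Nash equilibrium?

416

Startup i's FOC: ∂u_i/∂c_i = α_i − c_i = 0, so c_i* = α_i.
NE contributions = (5, 2, 5, 3, 1); G = 16.
W^NE = (Σα)·G − ½Σα_i² = 16² − ½·64 = 224.
Planner sets c_i = Σα_j = 16 for every i, so G^SO = 5·16 = 80.
W^SO = (Σα)·G^SO − ½·5·(Σα)² = (5/2)·16² = 640.
Deadweight loss = W^SO − W^NE = 416.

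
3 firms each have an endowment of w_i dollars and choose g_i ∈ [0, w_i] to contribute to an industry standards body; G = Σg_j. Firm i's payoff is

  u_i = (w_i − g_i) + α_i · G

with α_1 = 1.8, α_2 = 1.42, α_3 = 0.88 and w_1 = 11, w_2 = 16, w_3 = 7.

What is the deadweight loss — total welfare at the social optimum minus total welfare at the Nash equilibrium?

21.7

∂u_i/∂g_i = α_i − 1, so firm i contributes w_i if α_i > 1, else 0.
α_i > 1 for i ∈ {1, 2}; NE contributions (11, 16, 0), G = 27.
W^NE = Σw_i − G^NE + (Σα_i)·G^NE = 34 + 3.1·27 = 117.7.
Planner: ∂(Σu_j)/∂g_i = Σα_j − 1 = 3.1 > 0, so everyone contributes w_i; G^SO = 34, W^SO = 34 + 3.1·34 = 139.4.
Deadweight loss = 21.7.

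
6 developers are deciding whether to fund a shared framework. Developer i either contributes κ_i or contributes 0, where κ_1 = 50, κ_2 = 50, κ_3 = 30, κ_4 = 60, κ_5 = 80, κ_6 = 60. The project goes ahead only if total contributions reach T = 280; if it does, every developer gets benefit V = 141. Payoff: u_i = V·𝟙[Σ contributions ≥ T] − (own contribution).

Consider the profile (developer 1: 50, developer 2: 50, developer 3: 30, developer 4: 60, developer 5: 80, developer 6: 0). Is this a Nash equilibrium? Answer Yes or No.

Total = 270 < 280: not provided.
Developer 1 (pledges 50, payoff -50): dropping to 0 → total 220, payoff 0. Profitable deviation.

No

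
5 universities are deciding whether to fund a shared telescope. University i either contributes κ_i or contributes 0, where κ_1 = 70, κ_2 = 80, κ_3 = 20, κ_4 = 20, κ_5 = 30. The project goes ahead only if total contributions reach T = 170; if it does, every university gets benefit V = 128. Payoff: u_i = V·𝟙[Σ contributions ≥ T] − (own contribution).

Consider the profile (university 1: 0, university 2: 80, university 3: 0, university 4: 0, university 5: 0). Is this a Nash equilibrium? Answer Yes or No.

Total = 80 < 170: not provided.
University 1 (pledges 0, payoff 0): pledging 70 → total 150, payoff -70. No gain.
University 2 (pledges 80, payoff -80): dropping to 0 → total 0, payoff 0. Profitable deviation.

No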